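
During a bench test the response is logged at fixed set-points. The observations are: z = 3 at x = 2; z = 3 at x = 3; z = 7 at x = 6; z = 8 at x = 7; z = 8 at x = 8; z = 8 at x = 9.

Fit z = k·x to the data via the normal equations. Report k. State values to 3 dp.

The normal equations are: 243·k = 249.
(Σx·x = 243, Σx·z = 249.)
Hence k = 249 / 243 ≈ 1.02469.

k = 1.025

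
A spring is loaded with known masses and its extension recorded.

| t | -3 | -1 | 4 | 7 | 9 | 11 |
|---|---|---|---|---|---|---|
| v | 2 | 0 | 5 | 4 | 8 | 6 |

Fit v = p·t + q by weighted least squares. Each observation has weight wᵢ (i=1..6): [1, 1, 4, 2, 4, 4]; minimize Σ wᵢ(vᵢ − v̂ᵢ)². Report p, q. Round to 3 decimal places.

Entries of XᵀWX: Σwᵢ·t·t = 980, Σwᵢ·t = 106, Σwᵢ·1 = 16.
For XᵀWv: Σwᵢ·t·v = 682, Σwᵢ·v = 86.
So XᵀWX·[p, q]ᵀ = XᵀWv: [[980, 106]; [106, 16]]·[p, q]ᵀ = [682, 86]ᵀ.
det = 980·16 − 106² = 4444.
p = (682·16 − 106·86)/4444 = 449/1111; q = (980·86 − 106·682)/4444 = 2997/1111.

p = 0.404, q = 2.698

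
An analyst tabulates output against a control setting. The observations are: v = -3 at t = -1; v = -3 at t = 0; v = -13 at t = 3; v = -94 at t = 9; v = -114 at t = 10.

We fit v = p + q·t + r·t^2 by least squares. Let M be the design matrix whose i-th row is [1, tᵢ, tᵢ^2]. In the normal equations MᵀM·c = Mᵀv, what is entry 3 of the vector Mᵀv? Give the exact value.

-19134

Entry 3 ↔ basis t^2, so (Mᵀv)_{3} = Σᵢ (t^2)·vᵢ = (1)·(-3) + (0)·(-3) + (9)·(-13) + (81)·(-94) + (100)·(-114) = -19134.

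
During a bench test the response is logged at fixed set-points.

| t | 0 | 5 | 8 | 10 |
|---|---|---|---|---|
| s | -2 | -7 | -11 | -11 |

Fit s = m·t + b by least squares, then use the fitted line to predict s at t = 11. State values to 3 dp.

With design matrix M, MᵀM = [[189, 23]; [23, 4]] and Mᵀs = [-233, -31]ᵀ.
det = 189·4 − 23² = 227.
m = ((-233)·4 − 23·(-31))/227 = -219/227; b = (189·(-31) − 23·(-233))/227 = -500/227.
At t = 11: ŝ = (-219/227)·(11) + (-500/227)·(1) = -2909/227.

ŝ = -12.815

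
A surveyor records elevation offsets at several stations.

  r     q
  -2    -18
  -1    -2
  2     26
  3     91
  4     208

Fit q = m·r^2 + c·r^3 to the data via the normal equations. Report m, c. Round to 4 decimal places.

With design matrix M, MᵀM = [[370, 1266]; [1266, 4954]] and Mᵀq = [4177, 16123]ᵀ.
Δ = 370·4954 − 1266² = 230224.
m = (4177·4954 − 1266·16123)/230224 = 70285/57556; c = (370·16123 − 1266·4177)/230224 = 169357/57556.

m = 1.2212, c = 2.9425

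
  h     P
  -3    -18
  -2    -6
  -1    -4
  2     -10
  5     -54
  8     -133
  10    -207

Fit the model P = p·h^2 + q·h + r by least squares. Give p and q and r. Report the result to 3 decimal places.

Entries of AᵀA: Σh^2·h^2 = 14835, Σh^2·h = 1609, Σh^2 = 207, Σh·h = 207, Σh = 19, Σ1 = 7.
For AᵀP: Σh^2·P = -30792, Σh·P = -3354, ΣP = -432.
AᵀA·[p, q, r]ᵀ = AᵀP becomes [[14835, 1609, 207]; [1609, 207, 19]; [207, 19, 7]]·[p, q, r]ᵀ = [-30792, -3354, -432]ᵀ.
Row-reducing yields p = -903195/451241, q = -248190/451241, r = -66513/64463.

p = -2.002, q = -0.550, r = -1.032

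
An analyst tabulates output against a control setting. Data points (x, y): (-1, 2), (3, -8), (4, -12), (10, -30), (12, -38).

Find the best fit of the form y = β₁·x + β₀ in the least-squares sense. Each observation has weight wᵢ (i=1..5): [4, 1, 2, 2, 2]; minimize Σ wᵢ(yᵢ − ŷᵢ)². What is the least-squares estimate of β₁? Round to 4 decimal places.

Sums needed: Σwᵢ·x·x = 533, Σwᵢ·x = 51, Σwᵢ·1 = 11.
For MᵀWy: Σwᵢ·x·y = -1640, Σwᵢ·y = -160.
Δ = 533·11 − 51² = 3262.
β₁ = ((-1640)·11 − 51·(-160))/3262 = -4940/1631; β₀ = (533·(-160) − 51·(-1640))/3262 = -820/1631.

β₁ = -3.0288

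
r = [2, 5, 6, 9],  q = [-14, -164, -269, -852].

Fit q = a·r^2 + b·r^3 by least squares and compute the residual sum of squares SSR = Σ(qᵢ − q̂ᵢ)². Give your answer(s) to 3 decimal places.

SSR = 3.564

Sums needed: Σr^2·r^2 = 8498, Σr^2·r^3 = 69982, Σr^3·r^3 = 593786.
For Aᵀq: Σr^2·q = -82852, Σr^3·q = -699824.
det = 8498·593786 − 69982² = 148513104.
a = ((-82852)·593786 − 69982·(-699824))/148513104 = -3073257/2062682; b = (8498·(-699824) − 69982·(-82852))/148513104 = -2068829/2062682.
Residuals: -16944/1031341, -1422399/1031341, 1321429/1031341, -147453/1031341; SSR = 3676207/1031341.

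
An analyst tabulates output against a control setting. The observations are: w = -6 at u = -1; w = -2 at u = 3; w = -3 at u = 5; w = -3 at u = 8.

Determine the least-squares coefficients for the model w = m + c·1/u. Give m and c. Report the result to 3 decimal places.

m = -3.263, c = 2.780

Compute the Gram sums: Σ1 = 4, Σ1/u = -41/120, Σ1/u·1/u = 16801/14400.
For Mᵀw: Σw = -14, Σ1/u·w = 523/120.
det = 4·(16801/14400) − (-41/120)² = 21841/4800.
m = ((-14)·(16801/14400) − (-41/120)·(523/120))/(21841/4800) = -71257/21841; c = (4·(523/120) − (-41/120)·(-14))/(21841/4800) = 60720/21841.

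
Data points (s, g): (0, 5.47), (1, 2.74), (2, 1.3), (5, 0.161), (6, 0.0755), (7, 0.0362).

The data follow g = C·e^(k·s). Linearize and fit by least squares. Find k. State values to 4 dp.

k = -0.7151

Taking logs, ln g = k·s + ln C, so regress ln g on s.
Σs = 21.0000, Σ(s)² = 115.0000, Σln g = -4.7591, Σs·ln g = -46.3317.
Equations: 115.0000·k + 21.0000·ln C = -46.3317;  21.0000·k + 6·ln C = -4.7591.
Solving (det = 249.0000): k = -0.71506, ln C = 1.70953.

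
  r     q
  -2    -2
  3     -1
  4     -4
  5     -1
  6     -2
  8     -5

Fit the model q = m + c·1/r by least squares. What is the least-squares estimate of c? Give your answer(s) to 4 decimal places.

Sums needed: Σ1 = 6, Σ1/r = 23/40, Σ1/r·1/r = 7301/14400.
Right-hand side: Σq = -15, Σ1/r·q = -179/120.
Normal equations: [[6, 23/40]; [23/40, 7301/14400]]·[m, c]ᵀ = [-15, -179/120]ᵀ.
Eliminating c: (7301/14400)·(row 1) − (23/40)·(row 2) gives (2603/960)·m = (7301/14400)·(-15) − (23/40)·(-179/120) = -2699/400, so m = -32388/13015.
Then c = ((-179/120) − (23/40)·(-32388/13015))/(7301/14400) = -312/2603.

c = -0.1199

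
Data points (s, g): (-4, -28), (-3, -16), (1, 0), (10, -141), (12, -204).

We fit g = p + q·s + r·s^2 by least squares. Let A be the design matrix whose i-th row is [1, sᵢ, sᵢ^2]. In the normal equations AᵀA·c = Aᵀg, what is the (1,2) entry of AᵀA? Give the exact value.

Row 1 ↔ basis 1, column 2 ↔ basis s, so (AᵀA)_{1,2} = Σᵢ s = (1)·(-4) + (1)·(-3) + (1)·(1) + (1)·(10) + (1)·(12) = 16.

16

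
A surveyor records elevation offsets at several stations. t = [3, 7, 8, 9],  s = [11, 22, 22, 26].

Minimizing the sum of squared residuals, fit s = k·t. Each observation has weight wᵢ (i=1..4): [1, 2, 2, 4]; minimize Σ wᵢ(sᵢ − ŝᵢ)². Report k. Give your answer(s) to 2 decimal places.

k = 2.91

With design matrix A, AᵀWA = [[559]] and AᵀWs = [1629]ᵀ.
k = 1629/559 = 2.91413.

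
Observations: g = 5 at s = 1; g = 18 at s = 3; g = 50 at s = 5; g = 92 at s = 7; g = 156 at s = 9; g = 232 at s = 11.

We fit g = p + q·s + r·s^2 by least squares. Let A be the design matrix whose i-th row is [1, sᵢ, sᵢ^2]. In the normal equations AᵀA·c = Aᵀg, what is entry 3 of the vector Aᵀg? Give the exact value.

Entry 3 ↔ basis s^2, so (Aᵀg)_{3} = Σᵢ (s^2)·gᵢ = (1)·(5) + (9)·(18) + (25)·(50) + (49)·(92) + (81)·(156) + (121)·(232) = 46633.

46633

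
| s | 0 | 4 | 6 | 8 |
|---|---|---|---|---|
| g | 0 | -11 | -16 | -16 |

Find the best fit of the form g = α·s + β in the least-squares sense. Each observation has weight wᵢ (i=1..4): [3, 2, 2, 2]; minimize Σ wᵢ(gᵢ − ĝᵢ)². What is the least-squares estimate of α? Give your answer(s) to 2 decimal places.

α = -2.18

Entries of XᵀWX: Σwᵢ·s·s = 232, Σwᵢ·s = 36, Σwᵢ·1 = 9.
Right-hand side: Σwᵢ·s·g = -536, Σwᵢ·g = -86.
So XᵀWX·[α, β]ᵀ = XᵀWg: [[232, 36]; [36, 9]]·[α, β]ᵀ = [-536, -86]ᵀ.
Eliminating β: 9·(row 1) − 36·(row 2) gives 792·α = 9·(-536) − 36·(-86) = -1728, so α = -24/11.
Then β = ((-86) − 36·(-24/11))/9 = -82/99.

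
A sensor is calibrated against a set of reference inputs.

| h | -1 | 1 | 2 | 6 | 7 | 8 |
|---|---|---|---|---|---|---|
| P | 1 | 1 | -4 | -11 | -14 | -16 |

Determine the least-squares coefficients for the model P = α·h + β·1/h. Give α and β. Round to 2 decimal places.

Normal-equation sums: Σh·h = 155, Σh·1/h = 6, Σ1/h·1/h = 65305/28224.
And Σh·P = -300, Σ1/h·P = -47/6.
Determinant 155·(65305/28224) − 6² = 9106211/28224.
α = ((-300)·(65305/28224) − 6·(-47/6))/(9106211/28224) = -18264972/9106211; β = (155·(-47/6) − 6·(-300))/(9106211/28224) = 16534560/9106211.

α = -2.01, β = 1.82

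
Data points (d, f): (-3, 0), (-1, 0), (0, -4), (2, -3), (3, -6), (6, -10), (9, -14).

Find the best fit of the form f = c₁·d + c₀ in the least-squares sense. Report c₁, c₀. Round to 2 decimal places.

Sums needed: Σd·d = 140, Σd = 16, Σ1 = 7.
Moment sums: Σd·f = -210, Σf = -37.
Normal equations: [[140, 16]; [16, 7]]·[c₁, c₀]ᵀ = [-210, -37]ᵀ.
det = 140·7 − 16² = 724.
c₁ = ((-210)·7 − 16·(-37))/724 = -439/362; c₀ = (140·(-37) − 16·(-210))/724 = -455/181.

c₁ = -1.21, c₀ = -2.51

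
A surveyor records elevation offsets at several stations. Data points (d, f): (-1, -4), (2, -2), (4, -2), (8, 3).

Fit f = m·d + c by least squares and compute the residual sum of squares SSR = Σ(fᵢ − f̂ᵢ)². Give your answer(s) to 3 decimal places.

Sums needed: Σd·d = 85, Σd = 13, Σ1 = 4.
Moment sums: Σd·f = 16, Σf = -5.
Determinant 85·4 − 13² = 171.
m = (16·4 − 13·(-5))/171 = 43/57; c = (85·(-5) − 13·16)/171 = -211/57.
Residuals: 26/57, 11/57, -25/19, 2/3; SSR = 46/19.

SSR = 2.421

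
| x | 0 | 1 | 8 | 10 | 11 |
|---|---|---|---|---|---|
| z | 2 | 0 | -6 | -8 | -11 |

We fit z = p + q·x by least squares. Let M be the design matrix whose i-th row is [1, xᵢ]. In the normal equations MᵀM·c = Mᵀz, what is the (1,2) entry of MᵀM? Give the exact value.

Row 1 ↔ basis 1, column 2 ↔ basis x, so (MᵀM)_{1,2} = Σᵢ x = (1)·(0) + (1)·(1) + (1)·(8) + (1)·(10) + (1)·(11) = 30.

30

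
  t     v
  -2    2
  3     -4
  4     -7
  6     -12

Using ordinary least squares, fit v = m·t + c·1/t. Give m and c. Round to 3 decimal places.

m = -2.101, c = 5.141

Entries of AᵀA: Σt·t = 65, Σt·1/t = 4, Σ1/t·1/t = 65/144.
For Aᵀv: Σt·v = -116, Σ1/t·v = -73/12.
Normal equations: [[65, 4]; [4, 65/144]]·[m, c]ᵀ = [-116, -73/12]ᵀ.
Determinant 65·(65/144) − 4² = 1921/144.
m = ((-116)·(65/144) − 4·(-73/12))/(1921/144) = -4036/1921; c = (65·(-73/12) − 4·(-116))/(1921/144) = 9876/1921.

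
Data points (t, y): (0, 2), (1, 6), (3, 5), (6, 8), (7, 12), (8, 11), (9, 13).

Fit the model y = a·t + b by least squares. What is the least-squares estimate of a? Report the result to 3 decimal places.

From the data, Σt·t = 240, Σt = 34, Σ1 = 7.
Right-hand side: Σt·y = 358, Σy = 57.
AᵀA·[a, b]ᵀ = Aᵀy becomes [[240, 34]; [34, 7]]·[a, b]ᵀ = [358, 57]ᵀ.
det = 240·7 − 34² = 524.
a = (358·7 − 34·57)/524 = 142/131; b = (240·57 − 34·358)/524 = 377/131.

a = 1.084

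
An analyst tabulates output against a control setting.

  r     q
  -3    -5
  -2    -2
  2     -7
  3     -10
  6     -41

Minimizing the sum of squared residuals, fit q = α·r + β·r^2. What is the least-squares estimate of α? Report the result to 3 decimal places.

α = -1.051

Compute the Gram sums: Σr·r = 62, Σr·r^2 = 216, Σr^2·r^2 = 1490.
For Mᵀq: Σr·q = -271, Σr^2·q = -1647.
So MᵀM·[α, β]ᵀ = Mᵀq: [[62, 216]; [216, 1490]]·[α, β]ᵀ = [-271, -1647]ᵀ.
Eliminating β: 1490·(row 1) − 216·(row 2) gives 45724·α = 1490·(-271) − 216·(-1647) = -48038, so α = -24019/22862.
Then β = ((-1647) − 216·(-24019/22862))/1490 = -21789/22862.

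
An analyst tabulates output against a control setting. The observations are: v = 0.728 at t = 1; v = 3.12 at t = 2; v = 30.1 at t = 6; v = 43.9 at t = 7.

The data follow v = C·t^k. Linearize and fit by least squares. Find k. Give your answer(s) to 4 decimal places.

k = 2.0934

With ln vᵢ as the transformed response and ln tᵢ as the regressor:
AᵀA = [[7.4774, 4.4308]; [4.4308, 4]], rhs = [14.2480, 8.0068]ᵀ  (here Σln t = 4.4308, Σ(ln t)² = 7.4774, Σln v = 8.0068, Σln t·ln v = 14.2480).
Δ = 7.4774·4 − (4.4308)² = 10.2775; k = (14.2480·4 − 4.4308·8.0068)/10.2775 = 2.09344, ln C = (7.4774·8.0068 − 4.4308·14.2480)/10.2775 = -0.31721.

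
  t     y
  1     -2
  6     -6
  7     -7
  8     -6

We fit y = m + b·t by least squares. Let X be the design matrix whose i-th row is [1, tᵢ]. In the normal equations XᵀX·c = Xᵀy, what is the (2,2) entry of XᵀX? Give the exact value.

Row 2 ↔ basis t, column 2 ↔ basis t, so (XᵀX)_{2,2} = Σᵢ (t)·(t) = (1)·(1) + (6)·(6) + (7)·(7) + (8)·(8) = 150.

150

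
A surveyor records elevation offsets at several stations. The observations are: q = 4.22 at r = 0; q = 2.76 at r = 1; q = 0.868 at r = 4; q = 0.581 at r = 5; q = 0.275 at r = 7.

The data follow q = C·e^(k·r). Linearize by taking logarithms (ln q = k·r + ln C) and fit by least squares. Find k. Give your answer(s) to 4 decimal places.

Taking logs, ln q = k·r + ln C, so regress ln q on r.
Sums: Σr = 17.0000, Σ(r)² = 91.0000, Σln q = 0.4795, Σr·ln q = -11.3029.
Normal system: [[91.0000, 17.0000]; [17.0000, 5]]·[k, ln C]ᵀ = [-11.3029, 0.4795]ᵀ.
Slope k = (n·Σr·ln q − Σr·Σln q)/(n·Σ(r)² − (Σr)²) = (5·-11.3029 − 17.0000·0.4795)/166.0000 = -0.38956; ln C = (Σln q − k·Σr)/n = 1.42040.

k = -0.3896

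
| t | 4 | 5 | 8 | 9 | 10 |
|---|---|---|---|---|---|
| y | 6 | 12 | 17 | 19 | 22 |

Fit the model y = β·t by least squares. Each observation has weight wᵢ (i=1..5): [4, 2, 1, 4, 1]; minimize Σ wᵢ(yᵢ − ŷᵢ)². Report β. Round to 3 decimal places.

Setting ∂/∂β … = 0 gives: 602·β = 1256.
β = 1256/602 = 2.08638.

β = 2.086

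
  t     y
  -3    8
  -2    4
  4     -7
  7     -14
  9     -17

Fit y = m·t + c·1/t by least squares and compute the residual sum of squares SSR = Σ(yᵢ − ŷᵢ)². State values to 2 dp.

Compute the Gram sums: Σt·t = 159, Σt·1/t = 5, Σ1/t·1/t = 28981/63504.
Moment sums: Σt·y = -311, Σ1/t·y = -371/36.
Δ = 159·(28981/63504) − 5² = 1006793/21168.
m = ((-311)·(28981/63504) − 5·(-371/36))/(1006793/21168) = -5740871/3020379; c = (159·(-371/36) − 5·(-311))/(1006793/21168) = -1769292/1006793.
Residuals: 1723709/1006793, -2054164/3020379, 3147800/3020379, -1340941/3020379, 303720/1006793; SSR = 14401214/3020379.

SSR = 4.77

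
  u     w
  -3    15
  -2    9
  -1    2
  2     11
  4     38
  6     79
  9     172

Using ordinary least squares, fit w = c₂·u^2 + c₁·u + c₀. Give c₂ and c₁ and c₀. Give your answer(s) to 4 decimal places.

From the data, Σu^2·u^2 = 8227, Σu^2·u = 981, Σu^2 = 151, Σu·u = 151, Σu = 15, Σ1 = 7.
And Σu^2·w = 17601, Σu·w = 2131, Σw = 326.
Inverting the 3×3 Gram matrix, [c₂, c₁, c₀]ᵀ = [84659/42666, 15309/14222, 31193/21333]ᵀ.

c₂ = 1.9842, c₁ = 1.0764, c₀ = 1.4622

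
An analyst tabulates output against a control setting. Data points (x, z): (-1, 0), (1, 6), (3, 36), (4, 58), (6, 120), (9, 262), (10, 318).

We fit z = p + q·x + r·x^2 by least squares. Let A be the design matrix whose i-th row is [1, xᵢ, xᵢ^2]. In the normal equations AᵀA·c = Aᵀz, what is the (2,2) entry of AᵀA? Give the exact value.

Row 2 ↔ basis x, column 2 ↔ basis x, so (AᵀA)_{2,2} = Σᵢ (x)·(x) = (-1)·(-1) + (1)·(1) + (3)·(3) + (4)·(4) + (6)·(6) + (9)·(9) + (10)·(10) = 244.

244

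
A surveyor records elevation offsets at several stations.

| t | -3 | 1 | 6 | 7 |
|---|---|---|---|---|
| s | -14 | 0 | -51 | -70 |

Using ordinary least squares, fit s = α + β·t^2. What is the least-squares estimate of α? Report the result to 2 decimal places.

Compute the Gram sums: Σ1 = 4, Σt^2 = 95, Σt^2·t^2 = 3779.
Right-hand side: Σs = -135, Σt^2·s = -5392.
Eliminating β: 3779·(row 1) − 95·(row 2) gives 6091·α = 3779·(-135) − 95·(-5392) = 2075, so α = 2075/6091.
Then β = ((-5392) − 95·(2075/6091))/3779 = -8743/6091.

α = 0.34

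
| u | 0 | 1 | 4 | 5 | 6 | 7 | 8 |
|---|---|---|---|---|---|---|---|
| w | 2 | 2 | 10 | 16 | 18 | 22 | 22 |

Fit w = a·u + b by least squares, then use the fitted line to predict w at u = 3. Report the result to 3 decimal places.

ŵ = 9.085

XᵀX·[a, b]ᵀ = Xᵀw reads: 191·a + 31·b = 560;  31·a + 7·b = 92.
(Σu·u = 191, Σu = 31, Σ1 = 7, Σu·w = 560, Σw = 92.)
Δ = 191·7 − 31² = 376.
a = (560·7 − 31·92)/376 = 267/94; b = (191·92 − 31·560)/376 = 53/94.
At u = 3: ŵ = (267/94)·(3) + (53/94)·(1) = 427/47.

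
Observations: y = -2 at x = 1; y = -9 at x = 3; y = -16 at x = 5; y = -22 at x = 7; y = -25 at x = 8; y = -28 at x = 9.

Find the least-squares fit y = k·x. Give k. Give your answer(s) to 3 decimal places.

k = -3.122

With design matrix A, AᵀA = [[229]] and Aᵀy = [-715]ᵀ.
k = (-715)/229 = -3.12227.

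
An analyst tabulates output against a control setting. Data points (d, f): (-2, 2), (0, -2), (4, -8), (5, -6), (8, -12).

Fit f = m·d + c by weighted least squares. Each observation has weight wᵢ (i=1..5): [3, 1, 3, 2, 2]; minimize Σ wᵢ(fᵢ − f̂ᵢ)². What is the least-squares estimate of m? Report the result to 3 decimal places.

m = -1.360

Forming AᵀWA = [[238, 32]; [32, 11]] and AᵀWf = [-360, -56]ᵀ gives AᵀWA·[m, c]ᵀ = AᵀWf.
Determinant 238·11 − 32² = 1594.
m = ((-360)·11 − 32·(-56))/1594 = -1084/797; c = (238·(-56) − 32·(-360))/1594 = -904/797.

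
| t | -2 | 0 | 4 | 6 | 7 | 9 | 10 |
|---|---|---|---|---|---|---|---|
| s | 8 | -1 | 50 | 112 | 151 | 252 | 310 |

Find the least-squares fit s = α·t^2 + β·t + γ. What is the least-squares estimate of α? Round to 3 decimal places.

α = 3.045

Compute the Gram sums: Σt^2·t^2 = 20530, Σt^2·t = 2344, Σt^2 = 286, Σt·t = 286, Σt = 34, Σ1 = 7.
Right-hand side: Σt^2·s = 63675, Σt·s = 7281, Σs = 882.
Normal equations: [[20530, 2344, 286]; [2344, 286, 34]; [286, 34, 7]]·[α, β, γ]ᵀ = [63675, 7281, 882]ᵀ.
Row-reducing yields α = 186147/61138, β = 45399/61138, γ = -8754/4367.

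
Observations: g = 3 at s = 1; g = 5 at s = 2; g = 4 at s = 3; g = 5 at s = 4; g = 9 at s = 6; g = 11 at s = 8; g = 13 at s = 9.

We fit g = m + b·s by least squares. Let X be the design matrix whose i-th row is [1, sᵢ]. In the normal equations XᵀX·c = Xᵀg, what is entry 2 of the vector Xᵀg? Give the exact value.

304

Entry 2 ↔ basis s, so (Xᵀg)_{2} = Σᵢ (s)·gᵢ = (1)·(3) + (2)·(5) + (3)·(4) + (4)·(5) + (6)·(9) + (8)·(11) + (9)·(13) = 304.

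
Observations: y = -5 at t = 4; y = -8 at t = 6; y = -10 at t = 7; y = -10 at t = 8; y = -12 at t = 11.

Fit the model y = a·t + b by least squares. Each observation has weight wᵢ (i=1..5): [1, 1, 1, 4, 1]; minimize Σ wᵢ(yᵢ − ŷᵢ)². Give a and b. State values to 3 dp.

Entries of AᵀWA: Σwᵢ·t·t = 478, Σwᵢ·t = 60, Σwᵢ·1 = 8.
For AᵀWy: Σwᵢ·t·y = -590, Σwᵢ·y = -75.
Normal equations: [[478, 60]; [60, 8]]·[a, b]ᵀ = [-590, -75]ᵀ.
Δ = 478·8 − 60² = 224.
a = ((-590)·8 − 60·(-75))/224 = -55/56; b = (478·(-75) − 60·(-590))/224 = -225/112.

a = -0.982, b = -2.009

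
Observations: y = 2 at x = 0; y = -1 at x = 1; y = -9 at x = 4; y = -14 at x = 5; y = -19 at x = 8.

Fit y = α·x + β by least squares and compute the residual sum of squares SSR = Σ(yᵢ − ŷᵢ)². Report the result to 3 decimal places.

Sums needed: Σx·x = 106, Σx = 18, Σ1 = 5.
For Aᵀy: Σx·y = -259, Σy = -41.
So AᵀA·[α, β]ᵀ = Aᵀy: [[106, 18]; [18, 5]]·[α, β]ᵀ = [-259, -41]ᵀ.
Eliminating β: 5·(row 1) − 18·(row 2) gives 206·α = 5·(-259) − 18·(-41) = -557, so α = -557/206.
Then β = ((-41) − 18·(-557/206))/5 = 158/103.
Residuals: 48/103, 35/206, 29/103, -415/206, 113/103; SSR = 1151/206.

SSR = 5.587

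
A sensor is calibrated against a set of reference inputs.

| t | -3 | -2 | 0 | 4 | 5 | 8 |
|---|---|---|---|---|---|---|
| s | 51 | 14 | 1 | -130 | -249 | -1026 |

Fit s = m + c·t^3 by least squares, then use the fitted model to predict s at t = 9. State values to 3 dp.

ŝ = -1459.620

The normal equations are: 6·m + 666·c = -1339;  666·m + 282658·c = -566246.
(Σ1 = 6, Σt^3 = 666, Σt^3·t^3 = 282658, Σs = -1339, Σt^3·s = -566246.)
Determinant 6·282658 − 666² = 1252392.
m = ((-1339)·282658 − 666·(-566246))/1252392 = -679613/626196; c = (6·(-566246) − 666·(-1339))/1252392 = -417617/208732.
At t = 9: ŝ = (-679613/626196)·(1) + (-417617/208732)·(729) = -228501998/156549.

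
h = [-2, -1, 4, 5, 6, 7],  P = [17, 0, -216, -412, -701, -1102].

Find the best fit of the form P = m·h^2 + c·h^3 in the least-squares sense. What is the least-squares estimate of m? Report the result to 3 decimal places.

Entries of MᵀM: Σh^2·h^2 = 4595, Σh^2·h^3 = 28699, Σh^3·h^3 = 184091.
For MᵀP: Σh^2·P = -92922, Σh^3·P = -594862.
So MᵀM·[m, c]ᵀ = MᵀP: [[4595, 28699]; [28699, 184091]]·[m, c]ᵀ = [-92922, -594862]ᵀ.
Δ = 4595·184091 − 28699² = 22265544.
m = ((-92922)·184091 − 28699·(-594862))/22265544 = -8539841/5566386; c = (4595·(-594862) − 28699·(-92922))/22265544 = -16655603/5566386.

m = -1.534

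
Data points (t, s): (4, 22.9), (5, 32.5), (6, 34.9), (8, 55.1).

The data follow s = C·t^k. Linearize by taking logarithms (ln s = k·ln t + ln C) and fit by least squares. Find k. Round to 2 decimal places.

Taking logs, ln s = k·ln t + ln C, so regress ln s on ln t.
XᵀX = [[12.0466, 6.8669]; [6.8669, 4]], rhs = [24.6455, 14.1740]ᵀ  (here Σln t = 6.8669, Σ(ln t)² = 12.0466, Σln s = 14.1740, Σln t·ln s = 24.6455).
Δ = 12.0466·4 − (6.8669)² = 1.0316; k = (24.6455·4 − 6.8669·14.1740)/1.0316 = 1.21180, ln C = (12.0466·14.1740 − 6.8669·24.6455)/1.0316 = 1.46316.

k = 1.21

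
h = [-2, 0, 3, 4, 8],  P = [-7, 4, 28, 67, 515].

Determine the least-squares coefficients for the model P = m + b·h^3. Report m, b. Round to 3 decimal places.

m = 2.207, b = 1.002

From the data, Σ1 = 5, Σh^3 = 595, Σh^3·h^3 = 267033.
Right-hand side: ΣP = 607, Σh^3·P = 268780.
Δ = 5·267033 − 595² = 981140.
m = (607·267033 − 595·268780)/981140 = 2164931/981140; b = (5·268780 − 595·607)/981140 = 196547/196228.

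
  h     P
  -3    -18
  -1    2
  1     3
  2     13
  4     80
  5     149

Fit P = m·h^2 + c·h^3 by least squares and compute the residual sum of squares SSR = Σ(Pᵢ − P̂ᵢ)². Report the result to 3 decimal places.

Compute the Gram sums: Σh^2·h^2 = 980, Σh^2·h^3 = 3938, Σh^3·h^3 = 20516.
For MᵀP: Σh^2·P = 4900, Σh^3·P = 24336.
So MᵀM·[m, c]ᵀ = MᵀP: [[980, 3938]; [3938, 20516]]·[m, c]ᵀ = [4900, 24336]ᵀ.
det = 980·20516 − 3938² = 4597836.
m = (4900·20516 − 3938·24336)/4597836 = 1173308/1149459; c = (980·24336 − 3938·4900)/4597836 = 1138270/1149459.
Residuals: -172248/383153, 2263880/1149459, 378933/383153, 1143575/1149459, 111504/383153, -347059/1149459; SSR = 7155193/1149459.

SSR = 6.225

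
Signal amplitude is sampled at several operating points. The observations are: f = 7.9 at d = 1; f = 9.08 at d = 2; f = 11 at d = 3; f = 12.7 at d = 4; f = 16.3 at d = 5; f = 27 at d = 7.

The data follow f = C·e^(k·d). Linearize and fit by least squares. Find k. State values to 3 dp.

k = 0.204

Taking logs, ln f = k·d + ln C, so regress ln f on d.
XᵀX = [[104.0000, 22.0000]; [22.0000, 6]], rhs = [60.8658, 15.2994]ᵀ  (here Σd = 22.0000, Σ(d)² = 104.0000, Σln f = 15.2994, Σd·ln f = 60.8658).
Solving (det = 140.0000): k = 0.20434, ln C = 1.80067.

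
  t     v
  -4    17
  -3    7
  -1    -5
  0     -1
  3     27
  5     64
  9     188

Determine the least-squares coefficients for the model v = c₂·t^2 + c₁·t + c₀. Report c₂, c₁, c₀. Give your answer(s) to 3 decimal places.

Setting ∂/∂c₂ … = 0 gives: 7605·c₂ + 789·c₁ + 141·c₀ = 17401;  789·c₂ + 141·c₁ + 9·c₀ = 2009;  141·c₂ + 9·c₁ + 7·c₀ = 297.
Solving the 3×3 system (Gaussian elimination) gives c₂ = 35660/18039, c₁ = 59345/18039, c₀ = -9742/6013.

c₂ = 1.977, c₁ = 3.290, c₀ = -1.620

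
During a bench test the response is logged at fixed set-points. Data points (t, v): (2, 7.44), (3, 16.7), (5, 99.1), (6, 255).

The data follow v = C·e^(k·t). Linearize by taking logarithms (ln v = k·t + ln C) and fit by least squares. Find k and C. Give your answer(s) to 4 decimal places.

k = 0.8850, C = 1.2215

Linearized form: ln v = k·t + ln C. From the 4 transformed points,
Σt = 16.0000, Σ(t)² = 74.0000, Σln v = 14.9597, Σt·ln v = 68.6882.
Equations: 74.0000·k + 16.0000·ln C = 68.6882;  16.0000·k + 4·ln C = 14.9597.
Solving (det = 40.0000): k = 0.88495, ln C = 0.20012, so C = exp(0.20012) = 1.22154.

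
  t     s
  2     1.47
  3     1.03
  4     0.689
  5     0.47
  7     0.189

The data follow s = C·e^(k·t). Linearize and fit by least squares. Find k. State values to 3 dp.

With ln sᵢ as the transformed response and tᵢ as the regressor:
Sums: Σt = 21.0000, Σ(t)² = 103.0000, Σln s = -2.3787, Σt·ln s = -16.0680.
Normal system: [[103.0000, 21.0000]; [21.0000, 5]]·[k, ln C]ᵀ = [-16.0680, -2.3787]ᵀ.
Slope k = (n·Σt·ln s − Σt·Σln s)/(n·Σ(t)² − (Σt)²) = (5·-16.0680 − 21.0000·-2.3787)/74.0000 = -0.41063; ln C = (Σln s − k·Σt)/n = 1.24892.

k = -0.411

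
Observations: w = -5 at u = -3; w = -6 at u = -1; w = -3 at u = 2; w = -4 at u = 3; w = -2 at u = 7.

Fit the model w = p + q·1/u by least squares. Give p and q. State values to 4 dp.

p = -3.8481, q = 2.1260

Sums needed: Σ1 = 5, Σ1/u = -5/14, Σ1/u·1/u = 2633/1764.
Moment sums: Σw = -20, Σ1/u·w = 191/42.
Δ = 5·(2633/1764) − (-5/14)² = 3235/441.
p = ((-20)·(2633/1764) − (-5/14)·(191/42))/(3235/441) = -9959/2588; q = (5·(191/42) − (-5/14)·(-20))/(3235/441) = 2751/1294.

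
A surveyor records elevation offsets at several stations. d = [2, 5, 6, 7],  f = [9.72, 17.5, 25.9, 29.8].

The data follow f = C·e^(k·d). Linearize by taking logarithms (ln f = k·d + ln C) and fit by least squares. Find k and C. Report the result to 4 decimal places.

Let Y = ln f. Fitting Y = k·d + ln C by least squares:
Σd = 20.0000, Σ(d)² = 114.0000, Σln f = 11.7851, Σd·ln f = 62.1464.
Equations: 114.0000·k + 20.0000·ln C = 62.1464;  20.0000·k + 4·ln C = 11.7851.
Solving (det = 56.0000): k = 0.23005, ln C = 1.79603, so C = exp(1.79603) = 6.02570.

k = 0.2301, C = 6.0257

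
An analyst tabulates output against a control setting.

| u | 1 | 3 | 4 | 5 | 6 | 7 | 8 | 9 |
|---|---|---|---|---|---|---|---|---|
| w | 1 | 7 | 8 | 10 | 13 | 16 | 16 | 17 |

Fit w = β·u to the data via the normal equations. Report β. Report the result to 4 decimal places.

Forming MᵀM = [[281]] and Mᵀw = [575]ᵀ gives MᵀM·[β]ᵀ = Mᵀw.
β = 575/281 = 2.04626.

β = 2.0463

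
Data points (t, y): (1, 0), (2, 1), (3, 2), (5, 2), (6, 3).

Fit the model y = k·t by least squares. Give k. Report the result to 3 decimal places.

k = 0.480

Forming AᵀA = [[75]] and Aᵀy = [36]ᵀ gives AᵀA·[k]ᵀ = Aᵀy.
k = 36/75 = 0.48.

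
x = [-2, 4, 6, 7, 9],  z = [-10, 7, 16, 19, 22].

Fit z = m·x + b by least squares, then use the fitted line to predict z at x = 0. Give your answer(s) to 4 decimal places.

ẑ = -3.8305

Entries of MᵀM: Σx·x = 186, Σx = 24, Σ1 = 5.
Moment sums: Σx·z = 475, Σz = 54.
Eliminating b: 5·(row 1) − 24·(row 2) gives 354·m = 5·475 − 24·54 = 1079, so m = 1079/354.
Then b = (54 − 24·(1079/354))/5 = -226/59.
At x = 0: ẑ = (1079/354)·(0) + (-226/59)·(1) = -226/59.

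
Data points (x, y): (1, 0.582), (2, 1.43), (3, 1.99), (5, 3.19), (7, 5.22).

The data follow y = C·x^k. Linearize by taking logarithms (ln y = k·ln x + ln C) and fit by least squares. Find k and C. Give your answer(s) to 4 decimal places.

With ln yᵢ as the transformed response and ln xᵢ as the regressor:
XᵀX = [[8.0643, 5.3471]; [5.3471, 5]], rhs = [6.0865, 3.3170]ᵀ  (here Σln x = 5.3471, Σ(ln x)² = 8.0643, Σln y = 3.3170, Σln x·ln y = 6.0865).
Solving (det = 11.7297): k = 1.08237, ln C = -0.49410, so C = exp(-0.49410) = 0.61012.

k = 1.0824, C = 0.6101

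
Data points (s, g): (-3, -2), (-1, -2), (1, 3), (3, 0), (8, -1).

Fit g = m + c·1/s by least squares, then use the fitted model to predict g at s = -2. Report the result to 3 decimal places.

The normal equations are: 5·m + (1/8)·c = -2;  (1/8)·m + (1289/576)·c = 133/24.
det = 5·(1289/576) − (1/8)² = 1609/144.
m = ((-2)·(1289/576) − (1/8)·(133/24))/(1609/144) = -2977/6436; c = (5·(133/24) − (1/8)·(-2))/(1609/144) = 4026/1609.
At s = -2: ĝ = (-2977/6436)·(1) + (4026/1609)·(-1/2) = -11029/6436.

ĝ = -1.714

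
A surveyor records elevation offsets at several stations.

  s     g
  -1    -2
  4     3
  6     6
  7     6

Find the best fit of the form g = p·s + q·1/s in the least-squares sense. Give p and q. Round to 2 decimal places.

p = 0.86, q = 1.05

AᵀA·[p, q]ᵀ = Aᵀg reads: 102·p + 4·q = 92;  4·p + (7837/7056)·q = 129/28.
(Σs·s = 102, Σs·1/s = 4, Σ1/s·1/s = 7837/7056, Σs·g = 92, Σ1/s·g = 129/28.)
Eliminating q: (7837/7056)·(row 1) − 4·(row 2) gives (114413/1176)·p = (7837/7056)·92 − 4·(129/28) = 147743/1764, so p = 295486/343239.
Then q = ((129/28) − 4·(295486/343239))/(7837/7056) = 119868/114413.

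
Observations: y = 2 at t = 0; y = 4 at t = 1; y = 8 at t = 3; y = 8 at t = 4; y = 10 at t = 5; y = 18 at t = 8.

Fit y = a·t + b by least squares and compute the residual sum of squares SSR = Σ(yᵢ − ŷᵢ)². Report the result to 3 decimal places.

Normal-equation sums: Σt·t = 115, Σt = 21, Σ1 = 6.
And Σt·y = 254, Σy = 50.
So MᵀM·[a, b]ᵀ = Mᵀy: [[115, 21]; [21, 6]]·[a, b]ᵀ = [254, 50]ᵀ.
Eliminating b: 6·(row 1) − 21·(row 2) gives 249·a = 6·254 − 21·50 = 474, so a = 158/83.
Then b = (50 − 21·(158/83))/6 = 416/249.
Residuals: 82/249, 106/249, 154/249, -320/249, -296/249, 274/249; SSR = 1232/249.

SSR = 4.948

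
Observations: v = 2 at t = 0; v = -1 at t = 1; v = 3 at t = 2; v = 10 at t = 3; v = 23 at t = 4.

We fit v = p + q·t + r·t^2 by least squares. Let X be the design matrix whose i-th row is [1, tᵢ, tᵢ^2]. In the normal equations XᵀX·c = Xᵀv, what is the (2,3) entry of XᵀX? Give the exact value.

Row 2 ↔ basis t, column 3 ↔ basis t^2, so (XᵀX)_{2,3} = Σᵢ (t)·(t^2) = (0)·(0) + (1)·(1) + (2)·(4) + (3)·(9) + (4)·(16) = 100.

100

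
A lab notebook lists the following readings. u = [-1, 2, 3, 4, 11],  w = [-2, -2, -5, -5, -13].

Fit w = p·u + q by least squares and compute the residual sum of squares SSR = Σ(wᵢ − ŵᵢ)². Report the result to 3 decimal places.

Entries of MᵀM: Σu·u = 151, Σu = 19, Σ1 = 5.
Right-hand side: Σu·w = -180, Σw = -27.
Determinant 151·5 − 19² = 394.
p = ((-180)·5 − 19·(-27))/394 = -387/394; q = (151·(-27) − 19·(-180))/394 = -657/394.
Residuals: -259/197, 643/394, -76/197, 235/394, -104/197; SSR = 2039/394.

SSR = 5.175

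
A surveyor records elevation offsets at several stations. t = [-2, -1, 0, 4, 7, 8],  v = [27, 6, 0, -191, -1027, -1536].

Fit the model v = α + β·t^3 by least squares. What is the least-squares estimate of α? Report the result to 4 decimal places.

α = 1.8959

Forming MᵀM = [[6, 910]; [910, 383954]] and Mᵀv = [-2721, -1151139]ᵀ gives MᵀM·[α, β]ᵀ = Mᵀv.
det = 6·383954 − 910² = 1475624.
α = ((-2721)·383954 − 910·(-1151139))/1475624 = 349707/184453; β = (6·(-1151139) − 910·(-2721))/1475624 = -1107681/368906.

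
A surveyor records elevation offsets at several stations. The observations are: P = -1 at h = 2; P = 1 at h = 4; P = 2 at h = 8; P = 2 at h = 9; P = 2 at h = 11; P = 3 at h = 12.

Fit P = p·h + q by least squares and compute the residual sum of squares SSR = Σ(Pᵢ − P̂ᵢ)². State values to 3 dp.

XᵀX·[p, q]ᵀ = XᵀP reads: 430·p + 46·q = 94;  46·p + 6·q = 9.
Eliminating q: 6·(row 1) − 46·(row 2) gives 464·p = 6·94 − 46·9 = 150, so p = 75/232.
Then q = (9 − 46·(75/232))/6 = -227/232.
Residuals: -155/232, 159/232, 91/232, 2/29, -67/116, 23/232; SSR = 329/232.

SSR = 1.418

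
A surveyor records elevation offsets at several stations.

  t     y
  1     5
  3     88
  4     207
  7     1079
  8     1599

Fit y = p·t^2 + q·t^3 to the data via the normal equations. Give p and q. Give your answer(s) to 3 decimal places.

p = 0.911, q = 3.011

With design matrix A, AᵀA = [[6835, 50843]; [50843, 384619]] and Aᵀy = [159316, 1204414]ᵀ.
Δ = 6835·384619 − 50843² = 43860216.
p = (159316·384619 − 50843·1204414)/43860216 = 19969801/21930108; q = (6835·1204414 − 50843·159316)/43860216 = 66033151/21930108.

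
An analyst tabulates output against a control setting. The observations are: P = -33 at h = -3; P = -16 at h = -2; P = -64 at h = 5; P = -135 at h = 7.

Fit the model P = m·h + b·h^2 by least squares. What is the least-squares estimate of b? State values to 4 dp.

b = -3.0291

Forming MᵀM = [[87, 433]; [433, 3123]] and MᵀP = [-1134, -8576]ᵀ gives MᵀM·[m, b]ᵀ = MᵀP.
Eliminating b: 3123·(row 1) − 433·(row 2) gives 84212·m = 3123·(-1134) − 433·(-8576) = 171926, so m = 85963/42106.
Then b = ((-8576) − 433·(85963/42106))/3123 = -127545/42106.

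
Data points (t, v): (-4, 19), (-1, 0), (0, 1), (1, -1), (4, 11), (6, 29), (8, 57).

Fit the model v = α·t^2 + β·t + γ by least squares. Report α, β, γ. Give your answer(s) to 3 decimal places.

α = 1.016, β = -0.967, γ = -0.949

Setting ∂/∂α … = 0 gives: 5906·α + 728·β + 134·γ = 5171;  728·α + 134·β + 14·γ = 597;  134·α + 14·β + 7·γ = 116.
(Σt^2·t^2 = 5906, Σt^2·t = 728, Σt^2 = 134, Σt·t = 134, Σt = 14, Σ1 = 7, Σt^2·v = 5171, Σt·v = 597, Σv = 116.)
Inverting the 3×3 Gram matrix, [α, β, γ]ᵀ = [506959/498858, -482245/498858, -78894/83143]ᵀ.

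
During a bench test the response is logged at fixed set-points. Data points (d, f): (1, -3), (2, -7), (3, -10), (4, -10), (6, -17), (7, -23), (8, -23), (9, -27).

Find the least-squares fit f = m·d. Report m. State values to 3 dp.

Sums needed: Σd·d = 260.
For Xᵀf: Σd·f = -777.
m = (-777)/260 = -2.98846.

m = -2.988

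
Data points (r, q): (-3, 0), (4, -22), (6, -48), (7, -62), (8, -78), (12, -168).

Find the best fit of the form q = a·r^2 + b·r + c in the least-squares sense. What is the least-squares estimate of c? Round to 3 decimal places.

c = 2.380

Normal-equation sums: Σr^2·r^2 = 28866, Σr^2·r = 2836, Σr^2 = 318, Σr·r = 318, Σr = 34, Σ1 = 6.
For Mᵀq: Σr^2·q = -34302, Σr·q = -3450, Σq = -378.
Normal equations: [[28866, 2836, 318]; [2836, 318, 34]; [318, 34, 6]]·[a, b, c]ᵀ = [-34302, -3450, -378]ᵀ.
Row-reducing yields a = -2318/2321, b = -21786/9917, c = 259651/109087.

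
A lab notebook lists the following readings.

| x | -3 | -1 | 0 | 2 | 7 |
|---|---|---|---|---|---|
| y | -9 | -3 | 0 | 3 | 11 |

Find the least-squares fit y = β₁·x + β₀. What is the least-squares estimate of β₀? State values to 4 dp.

AᵀA·[β₁, β₀]ᵀ = Aᵀy reads: 63·β₁ + 5·β₀ = 113;  5·β₁ + 5·β₀ = 2.
det = 63·5 − 5² = 290.
β₁ = (113·5 − 5·2)/290 = 111/58; β₀ = (63·2 − 5·113)/290 = -439/290.

β₀ = -1.5138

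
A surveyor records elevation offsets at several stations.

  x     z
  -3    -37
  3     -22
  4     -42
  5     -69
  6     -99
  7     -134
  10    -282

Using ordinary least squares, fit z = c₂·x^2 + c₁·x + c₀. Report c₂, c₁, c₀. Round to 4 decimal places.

c₂ = -3.0141, c₁ = 2.2317, c₀ = -2.9959

Sums needed: Σx^2·x^2 = 14740, Σx^2·x = 1748, Σx^2 = 244, Σx·x = 244, Σx = 32, Σ1 = 7.
For Aᵀz: Σx^2·z = -41258, Σx·z = -4820, Σz = -685.
AᵀA·[c₂, c₁, c₀]ᵀ = Aᵀz becomes [[14740, 1748, 244]; [1748, 244, 32]; [244, 32, 7]]·[c₂, c₁, c₀]ᵀ = [-41258, -4820, -685]ᵀ.
Solving the 3×3 system (Gaussian elimination) gives c₂ = -8753/2904, c₁ = 6481/2904, c₀ = -725/242.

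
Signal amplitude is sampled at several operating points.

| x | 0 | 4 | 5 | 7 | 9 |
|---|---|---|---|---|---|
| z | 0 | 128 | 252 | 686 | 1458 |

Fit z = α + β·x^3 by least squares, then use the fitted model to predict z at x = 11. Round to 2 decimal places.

Entries of AᵀA: Σ1 = 5, Σx^3 = 1261, Σx^3·x^3 = 668811.
Moment sums: Σz = 2524, Σx^3·z = 1337872.
Normal equations: [[5, 1261]; [1261, 668811]]·[α, β]ᵀ = [2524, 1337872]ᵀ.
Δ = 5·668811 − 1261² = 1753934.
α = (2524·668811 − 1261·1337872)/1753934 = 39322/67459; β = (5·1337872 − 1261·2524)/1753934 = 1753298/876967.
At x = 11: ẑ = (39322/67459)·(1) + (1753298/876967)·(1331) = 2334150824/876967.

ẑ = 2661.62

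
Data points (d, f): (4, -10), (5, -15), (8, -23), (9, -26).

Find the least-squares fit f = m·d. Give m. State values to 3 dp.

m = -2.866

Forming AᵀA = [[186]] and Aᵀf = [-533]ᵀ gives AᵀA·[m]ᵀ = Aᵀf.
m = (-533)/186 = -2.86559.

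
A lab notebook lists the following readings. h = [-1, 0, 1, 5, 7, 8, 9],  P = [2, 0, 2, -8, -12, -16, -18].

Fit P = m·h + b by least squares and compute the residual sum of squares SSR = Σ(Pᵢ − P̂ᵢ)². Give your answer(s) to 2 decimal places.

SSR = 14.59

Setting ∂/∂m … = 0 gives: 221·m + 29·b = -414;  29·m + 7·b = -50.
(Σh·h = 221, Σh = 29, Σ1 = 7, Σh·P = -414, ΣP = -50.)
Eliminating b: 7·(row 1) − 29·(row 2) gives 706·m = 7·(-414) − 29·(-50) = -1448, so m = -724/353.
Then b = ((-50) − 29·(-724/353))/7 = 478/353.
Residuals: -496/353, -478/353, 952/353, 318/353, 354/353, -334/353, -316/353; SSR = 5152/353.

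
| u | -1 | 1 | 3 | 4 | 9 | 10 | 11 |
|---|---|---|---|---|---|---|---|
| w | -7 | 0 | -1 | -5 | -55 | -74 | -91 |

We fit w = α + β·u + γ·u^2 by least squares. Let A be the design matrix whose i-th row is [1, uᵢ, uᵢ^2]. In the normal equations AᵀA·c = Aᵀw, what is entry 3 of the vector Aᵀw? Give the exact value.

-22962

Entry 3 ↔ basis u^2, so (Aᵀw)_{3} = Σᵢ (u^2)·wᵢ = (1)·(-7) + (1)·(0) + (9)·(-1) + (16)·(-5) + (81)·(-55) + (100)·(-74) + (121)·(-91) = -22962.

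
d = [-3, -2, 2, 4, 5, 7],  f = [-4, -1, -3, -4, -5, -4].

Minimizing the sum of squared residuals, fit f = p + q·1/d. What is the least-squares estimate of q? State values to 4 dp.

q = -1.8398

Sums needed: Σ1 = 6, Σ1/d = 109/420, Σ1/d·1/d = 129481/176400.
For Mᵀf: Σf = -21, Σ1/d·f = -47/21.
So MᵀM·[p, q]ᵀ = Mᵀf: [[6, 109/420]; [109/420, 129481/176400]]·[p, q]ᵀ = [-21, -47/21]ᵀ.
Determinant 6·(129481/176400) − (109/420)² = 153001/35280.
p = ((-21)·(129481/176400) − (109/420)·(-47/21))/(153001/35280) = -2616641/765005; q = (6·(-47/21) − (109/420)·(-21))/(153001/35280) = -281484/153001.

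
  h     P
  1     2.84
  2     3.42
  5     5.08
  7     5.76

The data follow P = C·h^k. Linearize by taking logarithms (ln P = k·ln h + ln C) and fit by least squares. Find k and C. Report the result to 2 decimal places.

k = 0.37, C = 2.76

Linearized form: ln P = k·ln h + ln C. From the 4 transformed points,
Sums: Σln h = 4.2485, Σ(ln h)² = 6.8573, Σln P = 5.6497, Σln h·ln P = 6.8753.
Normal system: [[6.8573, 4.2485]; [4.2485, 4]]·[k, ln C]ᵀ = [6.8753, 5.6497]ᵀ.
Slope k = (n·Σln h·ln P − Σln h·Σln P)/(n·Σ(ln h)² − (Σln h)²) = (4·6.8753 − 4.2485·5.6497)/9.3795 = 0.37301; ln C = (Σln P − k·Σln h)/n = 1.01625, so C = exp(1.01625) = 2.76280.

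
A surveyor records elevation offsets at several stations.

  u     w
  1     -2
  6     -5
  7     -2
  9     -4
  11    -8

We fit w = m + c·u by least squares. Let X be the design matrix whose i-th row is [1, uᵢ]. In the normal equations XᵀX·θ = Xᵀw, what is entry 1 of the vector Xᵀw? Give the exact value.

Entry 1 ↔ basis 1, so (Xᵀw)_{1} = Σᵢ wᵢ = (1)·(-2) + (1)·(-5) + (1)·(-2) + (1)·(-4) + (1)·(-8) = -21.

-21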